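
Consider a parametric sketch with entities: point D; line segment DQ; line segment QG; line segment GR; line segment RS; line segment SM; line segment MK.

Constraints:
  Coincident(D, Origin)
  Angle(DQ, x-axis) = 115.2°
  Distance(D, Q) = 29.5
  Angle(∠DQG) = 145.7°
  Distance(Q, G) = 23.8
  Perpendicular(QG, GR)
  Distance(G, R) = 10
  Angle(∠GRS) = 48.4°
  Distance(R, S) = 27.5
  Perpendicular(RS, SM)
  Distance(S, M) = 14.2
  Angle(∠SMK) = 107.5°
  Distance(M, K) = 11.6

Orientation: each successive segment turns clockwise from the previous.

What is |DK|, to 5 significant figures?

56.695

D is at the origin; DQ runs at 115.2° with length 29.5, so Q = (-12.560, 26.692). ∠DQG = 145.7° gives QG at 80.900° from the x-axis; with |QG| = 23.8, G = (-8.7963, 50.193). QG is perpendicular to GR, so GR runs at -9.1000°; with |GR| = 10.0, R = (1.0778, 48.611). ∠GRS = 48.4° gives RS at -140.70° from the x-axis; with |RS| = 27.5, S = (-20.203, 31.193). RS is perpendicular to SM, so SM runs at 129.30°; with |SM| = 14.2, M = (-29.197, 42.182). ∠SMK = 107.5° gives MK at 56.800° from the x-axis; with |MK| = 11.6, K = (-22.845, 51.888). Then |DK| = |K − D| = 56.695.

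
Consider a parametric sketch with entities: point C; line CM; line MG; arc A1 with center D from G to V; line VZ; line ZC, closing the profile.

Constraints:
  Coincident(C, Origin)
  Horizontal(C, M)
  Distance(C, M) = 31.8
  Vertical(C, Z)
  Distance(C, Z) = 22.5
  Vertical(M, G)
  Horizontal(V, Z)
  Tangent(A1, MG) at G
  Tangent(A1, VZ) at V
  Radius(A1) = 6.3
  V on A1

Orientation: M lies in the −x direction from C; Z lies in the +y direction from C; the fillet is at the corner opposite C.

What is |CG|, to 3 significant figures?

35.7

C is at the origin; C and M share the same y with |CM| = 31.8 and M on the −x side, so M = (-31.8, 0.00). CZ is vertical with |CZ| = 22.5 and Z on the +y side, so Z = (0.00, 22.5). The virtual corner opposite C is at (-31.8, 22.5). Tangency of A1 to MG means the radius DG is perpendicular to MG and A1 meets VZ tangentially, so DV is at right angles to VZ, with radius 6.3, so the center D sits 6.3 in from both sides at D = (-25.5, 16.2). That places the tangent points at G = (-31.8, 16.2) on MG and V = (-25.5, 22.5) on VZ. Then |CG| = |G − C| = 35.7.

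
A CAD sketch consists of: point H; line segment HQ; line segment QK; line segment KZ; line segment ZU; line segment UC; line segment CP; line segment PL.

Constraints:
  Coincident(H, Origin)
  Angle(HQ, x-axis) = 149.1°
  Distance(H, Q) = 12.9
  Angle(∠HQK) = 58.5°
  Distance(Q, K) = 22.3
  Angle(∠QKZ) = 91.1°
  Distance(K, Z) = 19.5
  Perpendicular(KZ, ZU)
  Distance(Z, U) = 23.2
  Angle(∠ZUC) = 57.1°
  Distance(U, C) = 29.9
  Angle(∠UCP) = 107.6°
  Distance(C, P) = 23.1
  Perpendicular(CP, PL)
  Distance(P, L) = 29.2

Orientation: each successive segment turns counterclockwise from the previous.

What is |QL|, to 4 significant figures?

41.72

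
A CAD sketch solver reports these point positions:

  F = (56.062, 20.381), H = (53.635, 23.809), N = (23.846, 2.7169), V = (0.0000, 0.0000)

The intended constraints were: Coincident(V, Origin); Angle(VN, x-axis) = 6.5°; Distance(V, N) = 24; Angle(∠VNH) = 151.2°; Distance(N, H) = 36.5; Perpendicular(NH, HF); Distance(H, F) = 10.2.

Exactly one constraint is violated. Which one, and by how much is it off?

Distance(H, F) = 10.2 — off by 6.00.

V = (0.00, 0.00) ✓; VN at 6.500° ✓; |VN| = 24.00 ✓; ∠VNH = 151.2° ✓; |NH| = 36.50 ✓; ∠(NH, HF) = 90.00° ✓; |HF| = 4.200 ✗.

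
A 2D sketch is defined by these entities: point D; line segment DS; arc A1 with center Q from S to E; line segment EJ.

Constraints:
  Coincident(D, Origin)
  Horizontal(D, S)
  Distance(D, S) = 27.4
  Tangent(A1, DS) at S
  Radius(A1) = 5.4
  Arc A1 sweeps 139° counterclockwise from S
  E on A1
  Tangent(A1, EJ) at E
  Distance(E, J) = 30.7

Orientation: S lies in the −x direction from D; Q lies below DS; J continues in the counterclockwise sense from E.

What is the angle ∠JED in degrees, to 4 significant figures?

58.03°

On A1, S sits at bearing 90° from Q; a 139° counterclockwise sweep puts E at bearing 229°, so E = Q + 5.4·(cos 229°, sin 229°) = (-30.94, -9.475). Since A1 is tangent to EJ there, QE ⟂ EJ, so EJ runs along (−sin 229°, cos 229°); with |EJ| = 30.7, J = (-7.773, -29.62). Then cos ∠JED = EJ·ED / (|EJ||ED|), giving 58.03°.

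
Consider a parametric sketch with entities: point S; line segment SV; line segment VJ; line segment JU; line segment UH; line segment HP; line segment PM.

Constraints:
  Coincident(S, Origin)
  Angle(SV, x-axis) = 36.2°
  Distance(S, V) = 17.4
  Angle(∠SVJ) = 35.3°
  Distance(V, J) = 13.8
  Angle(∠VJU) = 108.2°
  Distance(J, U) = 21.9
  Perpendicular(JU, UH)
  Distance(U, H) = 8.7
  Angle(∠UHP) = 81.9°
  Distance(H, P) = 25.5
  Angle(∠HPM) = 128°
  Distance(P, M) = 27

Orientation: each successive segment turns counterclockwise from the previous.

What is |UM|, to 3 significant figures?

42.8

S is at the origin; SV runs at 36.2° with length 17.4, so V = (14.0, 10.3). ∠SVJ = 35.3° gives VJ at -179° from the x-axis; with |VJ| = 13.8, J = (0.243, 10.1). ∠VJU = 108.2° gives JU at -107° from the x-axis; with |JU| = 21.9, U = (-6.27, -10.8). The perpendicularity gives UH at right angles to JU, so UH runs at -17.3°; with |UH| = 8.7, H = (2.04, -13.4). ∠UHP = 81.9° gives HP at 80.8° from the x-axis; with |HP| = 25.5, P = (6.11, 11.7). ∠HPM = 128.0° gives PM at 133° from the x-axis; with |PM| = 27.0, M = (-12.2, 31.5). Then |UM| = |M − U| = 42.8.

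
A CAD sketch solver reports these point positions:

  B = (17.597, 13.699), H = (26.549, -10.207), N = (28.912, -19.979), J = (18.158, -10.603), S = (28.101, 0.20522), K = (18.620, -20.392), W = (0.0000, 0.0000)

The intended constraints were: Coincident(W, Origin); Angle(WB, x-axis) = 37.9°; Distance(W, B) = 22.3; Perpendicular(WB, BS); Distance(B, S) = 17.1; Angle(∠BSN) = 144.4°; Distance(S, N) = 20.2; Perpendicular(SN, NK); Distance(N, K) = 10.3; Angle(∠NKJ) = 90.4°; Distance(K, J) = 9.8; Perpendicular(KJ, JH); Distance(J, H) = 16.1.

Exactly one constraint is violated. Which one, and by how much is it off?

Distance(J, H) = 16.1 — off by 7.70.

W = (0.00, 0.00) ✓; WB at 37.90° ✓; |WB| = 22.30 ✓; ∠(WB, BS) = 90.00° ✓; |BS| = 17.10 ✓; ∠BSN = 144.4° ✓; |SN| = 20.20 ✓; ∠(SN, NK) = 90.00° ✓; |NK| = 10.30 ✓; ∠NKJ = 90.40° ✓; |KJ| = 9.800 ✓; ∠(KJ, JH) = 90.00° ✓; |JH| = 8.400 ✗.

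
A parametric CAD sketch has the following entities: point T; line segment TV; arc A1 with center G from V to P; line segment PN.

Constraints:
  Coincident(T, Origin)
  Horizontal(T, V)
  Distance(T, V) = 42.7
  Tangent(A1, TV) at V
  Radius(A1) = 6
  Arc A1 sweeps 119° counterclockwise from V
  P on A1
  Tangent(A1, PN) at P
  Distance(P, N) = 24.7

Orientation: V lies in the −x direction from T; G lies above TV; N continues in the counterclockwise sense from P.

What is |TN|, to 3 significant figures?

58.1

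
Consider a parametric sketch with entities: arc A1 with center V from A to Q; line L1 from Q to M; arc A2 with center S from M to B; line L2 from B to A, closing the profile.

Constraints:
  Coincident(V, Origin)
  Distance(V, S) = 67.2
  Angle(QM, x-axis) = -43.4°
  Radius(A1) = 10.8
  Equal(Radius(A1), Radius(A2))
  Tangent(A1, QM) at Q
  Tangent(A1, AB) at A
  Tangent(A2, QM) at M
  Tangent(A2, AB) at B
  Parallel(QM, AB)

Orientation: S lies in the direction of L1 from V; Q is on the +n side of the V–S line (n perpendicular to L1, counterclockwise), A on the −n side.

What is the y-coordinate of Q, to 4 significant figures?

7.847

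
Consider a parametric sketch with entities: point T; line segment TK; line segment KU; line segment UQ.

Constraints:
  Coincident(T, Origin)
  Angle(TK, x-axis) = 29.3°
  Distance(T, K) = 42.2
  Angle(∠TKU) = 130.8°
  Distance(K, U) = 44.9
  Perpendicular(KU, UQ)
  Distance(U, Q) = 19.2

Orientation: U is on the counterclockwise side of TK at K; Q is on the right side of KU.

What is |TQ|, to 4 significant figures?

88.70

T is at the origin; TK runs at 29.3° with length 42.2, so K = 42.2·(cos 29.3°, sin 29.3°) = (36.80, 20.65). ∠TKU = 130.8°, so KU runs at 29.3° + (180° − 130.8°) = 78.50° from the x-axis; with |KU| = 44.9, U = K + 44.9·(cos 78.50°, sin 78.50°) = (45.75, 64.65). The perpendicularity gives UQ at right angles to KU; with |UQ| = 19.2 on the right of KU, Q = U + 19.2·(0.9799, -0.1994) = (64.57, 60.82). Then |TQ| = |Q − T| = 88.70.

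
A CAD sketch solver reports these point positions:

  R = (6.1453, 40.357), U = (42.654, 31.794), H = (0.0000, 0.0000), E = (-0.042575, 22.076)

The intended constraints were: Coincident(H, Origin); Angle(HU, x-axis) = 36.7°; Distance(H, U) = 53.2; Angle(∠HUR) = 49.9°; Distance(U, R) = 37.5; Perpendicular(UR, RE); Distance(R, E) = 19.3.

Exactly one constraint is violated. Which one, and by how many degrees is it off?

Perpendicular(UR, RE) — off by 5.50°.

H = (0.00, 0.00) ✓; HU at 36.70° ✓; |HU| = 53.20 ✓; ∠HUR = 49.90° ✓; |UR| = 37.50 ✓; ∠(UR, RE) = 84.50° ✗; |RE| = 19.30 ✓.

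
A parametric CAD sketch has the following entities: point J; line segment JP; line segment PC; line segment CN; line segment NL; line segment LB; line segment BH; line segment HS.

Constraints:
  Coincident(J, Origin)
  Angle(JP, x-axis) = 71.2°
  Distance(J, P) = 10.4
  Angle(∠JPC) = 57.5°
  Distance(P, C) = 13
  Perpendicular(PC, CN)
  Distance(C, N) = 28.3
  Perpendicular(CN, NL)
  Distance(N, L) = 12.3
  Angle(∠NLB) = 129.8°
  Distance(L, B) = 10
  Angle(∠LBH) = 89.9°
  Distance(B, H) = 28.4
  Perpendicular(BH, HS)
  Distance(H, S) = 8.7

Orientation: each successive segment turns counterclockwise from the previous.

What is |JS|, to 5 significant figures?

16.124

∠LBH = 89.9° gives BH at 154.00° from the x-axis; with |BH| = 28.4, H = (-11.752, 3.6145). The perpendicularity gives HS at right angles to BH, so HS runs at -116.00°; with |HS| = 8.7, S = (-15.566, -4.2050). Then |JS| = |S − J| = 16.124.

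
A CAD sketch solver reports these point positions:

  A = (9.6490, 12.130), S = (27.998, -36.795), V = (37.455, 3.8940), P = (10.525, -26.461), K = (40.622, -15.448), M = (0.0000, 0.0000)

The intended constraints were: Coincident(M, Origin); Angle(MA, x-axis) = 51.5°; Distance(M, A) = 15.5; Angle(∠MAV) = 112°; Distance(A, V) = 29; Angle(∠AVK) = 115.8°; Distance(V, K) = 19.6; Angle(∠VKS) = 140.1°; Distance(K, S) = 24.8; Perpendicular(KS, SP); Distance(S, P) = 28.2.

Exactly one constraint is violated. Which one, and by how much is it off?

Distance(S, P) = 28.2 — off by 7.90.

M = (0.00, 0.00) ✓; MA at 51.50° ✓; |MA| = 15.50 ✓; ∠MAV = 112.0° ✓; |AV| = 29.00 ✓; ∠AVK = 115.8° ✓; |VK| = 19.60 ✓; ∠VKS = 140.1° ✓; |KS| = 24.80 ✓; ∠(KS, SP) = 90.00° ✓; |SP| = 20.30 ✗.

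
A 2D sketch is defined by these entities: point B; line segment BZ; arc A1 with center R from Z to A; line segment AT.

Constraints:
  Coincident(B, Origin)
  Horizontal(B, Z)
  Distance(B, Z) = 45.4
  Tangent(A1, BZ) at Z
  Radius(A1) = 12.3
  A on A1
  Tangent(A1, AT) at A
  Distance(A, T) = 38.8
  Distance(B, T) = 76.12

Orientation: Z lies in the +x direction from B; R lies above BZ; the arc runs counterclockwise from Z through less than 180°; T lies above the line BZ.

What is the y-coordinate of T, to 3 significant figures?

51.6

B is at the origin; BZ is horizontal with |BZ| = 45.4 and Z on the +x side, so Z = (45.4, 0.00). The tangent condition forces RZ to be normal to BZ, so R = Z + (0, 12.3) = (45.4, 12.3). Since RA ⟂ AT (tangency), |RT| = √(12.3² + 38.8²) = 40.7 regardless of where A sits on A1. So T lies on both circle(B, 76.12) and circle(R, 40.7); the above-BZ intersection is T = (56.0, 51.6). A is the foot of the tangent from T: A = (57.7, 12.9).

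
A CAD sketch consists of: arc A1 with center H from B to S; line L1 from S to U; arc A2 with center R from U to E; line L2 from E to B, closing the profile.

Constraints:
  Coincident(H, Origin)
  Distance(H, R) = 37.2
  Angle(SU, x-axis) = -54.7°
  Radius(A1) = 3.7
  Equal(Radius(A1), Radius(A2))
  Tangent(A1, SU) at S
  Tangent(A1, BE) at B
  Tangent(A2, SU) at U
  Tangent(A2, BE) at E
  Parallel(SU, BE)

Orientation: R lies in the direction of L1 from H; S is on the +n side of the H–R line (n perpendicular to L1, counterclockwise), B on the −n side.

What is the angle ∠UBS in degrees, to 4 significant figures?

78.75°

Tangency of A1 to both parallel lines with radius 3.7 puts S and B at H ± 3.7·n: S = (3.020, 2.138), B = (-3.020, -2.138). Equal radii place U and E the same way about R: U = R + 3.7·n = (24.52, -28.22), E = R − 3.7·n = (18.48, -32.50). Then cos ∠UBS = BU·BS / (|BU||BS|), giving 78.75°.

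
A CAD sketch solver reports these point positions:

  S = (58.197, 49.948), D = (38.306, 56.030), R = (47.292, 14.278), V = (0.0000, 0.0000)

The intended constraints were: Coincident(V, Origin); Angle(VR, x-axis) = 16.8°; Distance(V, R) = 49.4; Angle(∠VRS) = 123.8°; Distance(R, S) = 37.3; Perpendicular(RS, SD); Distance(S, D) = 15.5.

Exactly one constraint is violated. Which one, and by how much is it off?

Distance(S, D) = 15.5 — off by 5.30.

V = (0.00, 0.00) ✓; VR at 16.80° ✓; |VR| = 49.40 ✓; ∠VRS = 123.8° ✓; |RS| = 37.30 ✓; ∠(RS, SD) = 90.00° ✓; |SD| = 20.80 ✗.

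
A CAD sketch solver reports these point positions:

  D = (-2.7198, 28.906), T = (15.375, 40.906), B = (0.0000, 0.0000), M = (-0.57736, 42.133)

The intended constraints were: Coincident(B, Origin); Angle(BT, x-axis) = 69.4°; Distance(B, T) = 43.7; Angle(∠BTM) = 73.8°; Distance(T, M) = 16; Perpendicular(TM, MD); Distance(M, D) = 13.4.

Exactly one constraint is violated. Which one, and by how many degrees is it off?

Perpendicular(TM, MD) — off by 4.80°.

B = (0.00, 0.00) ✓; BT at 69.40° ✓; |BT| = 43.70 ✓; ∠BTM = 73.80° ✓; |TM| = 16.00 ✓; ∠(TM, MD) = 85.20° ✗; |MD| = 13.40 ✓.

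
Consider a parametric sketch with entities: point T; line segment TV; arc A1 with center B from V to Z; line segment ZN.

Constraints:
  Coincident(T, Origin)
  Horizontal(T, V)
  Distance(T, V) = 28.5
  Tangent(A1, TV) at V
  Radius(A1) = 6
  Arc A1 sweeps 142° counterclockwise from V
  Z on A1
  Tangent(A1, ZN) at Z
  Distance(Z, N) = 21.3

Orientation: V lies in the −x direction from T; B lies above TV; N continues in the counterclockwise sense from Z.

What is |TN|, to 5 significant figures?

47.940

T is at the origin; TV is horizontal with |TV| = 28.5 and V on the −x side, so V = (-28.500, 0.0000). Since A1 is tangent to TV there, BV ⟂ TV, so B = V + (0, 6) = (-28.500, 6.0000). On A1, V sits at bearing -90° from B; a 142° counterclockwise sweep puts Z at bearing 52°, so Z = B + 6.0·(cos 52°, sin 52°) = (-24.806, 10.728). Tangency of A1 to ZN means the radius BZ is perpendicular to ZN, so ZN runs along (−sin 52°, cos 52°); with |ZN| = 21.3, N = (-41.591, 23.842). Then |TN| = |N − T| = 47.940.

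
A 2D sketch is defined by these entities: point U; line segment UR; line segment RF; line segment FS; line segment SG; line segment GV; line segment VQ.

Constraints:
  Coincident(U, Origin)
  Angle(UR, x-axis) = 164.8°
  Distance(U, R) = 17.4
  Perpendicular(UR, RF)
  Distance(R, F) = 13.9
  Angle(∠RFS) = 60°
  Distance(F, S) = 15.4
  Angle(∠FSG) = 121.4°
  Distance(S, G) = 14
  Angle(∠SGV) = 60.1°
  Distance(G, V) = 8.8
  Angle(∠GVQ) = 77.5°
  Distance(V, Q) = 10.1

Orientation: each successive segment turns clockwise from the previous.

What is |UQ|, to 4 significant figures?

6.287

U is at the origin; UR runs at 164.8° with length 17.4, so R = (-16.79, 4.562). UR ⟂ RF, so RF runs at 74.80°; with |RF| = 13.9, F = (-13.15, 17.98). ∠RFS = 60.0° gives FS at -45.20° from the x-axis; with |FS| = 15.4, S = (-2.295, 7.048). ∠FSG = 121.4° gives SG at -103.8° from the x-axis; with |SG| = 14.0, G = (-5.635, -6.547). ∠SGV = 60.1° gives GV at 136.3° from the x-axis; with |GV| = 8.8, V = (-12.00, -0.4677). ∠GVQ = 77.5° gives VQ at 33.80° from the x-axis; with |VQ| = 10.1, Q = (-3.604, 5.151). Then |UQ| = |Q − U| = 6.287.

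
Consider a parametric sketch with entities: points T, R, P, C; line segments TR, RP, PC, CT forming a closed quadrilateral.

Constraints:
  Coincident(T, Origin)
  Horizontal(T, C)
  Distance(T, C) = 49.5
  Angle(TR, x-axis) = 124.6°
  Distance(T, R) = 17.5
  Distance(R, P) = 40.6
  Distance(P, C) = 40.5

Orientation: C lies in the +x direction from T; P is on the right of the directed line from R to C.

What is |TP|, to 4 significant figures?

23.10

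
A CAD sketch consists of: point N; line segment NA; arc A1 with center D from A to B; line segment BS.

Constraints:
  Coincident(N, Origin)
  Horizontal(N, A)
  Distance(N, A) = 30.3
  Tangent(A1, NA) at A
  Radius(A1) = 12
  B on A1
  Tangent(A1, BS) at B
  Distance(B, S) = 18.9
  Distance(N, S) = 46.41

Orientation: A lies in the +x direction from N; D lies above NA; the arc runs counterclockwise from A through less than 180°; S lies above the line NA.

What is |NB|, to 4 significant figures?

44.49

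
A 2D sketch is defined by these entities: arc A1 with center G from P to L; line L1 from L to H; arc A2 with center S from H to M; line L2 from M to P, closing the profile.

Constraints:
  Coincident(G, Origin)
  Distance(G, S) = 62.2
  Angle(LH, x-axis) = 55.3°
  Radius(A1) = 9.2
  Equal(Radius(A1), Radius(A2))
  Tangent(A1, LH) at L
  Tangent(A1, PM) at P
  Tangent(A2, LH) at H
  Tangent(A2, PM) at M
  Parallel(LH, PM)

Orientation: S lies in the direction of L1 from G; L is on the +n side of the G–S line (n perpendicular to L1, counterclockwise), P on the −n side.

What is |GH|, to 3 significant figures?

62.9

The slot axis is L1's direction at 55.3°, so u = (cos 55.3°, sin 55.3°) = (0.569, 0.822) and n = (−sin 55.3°, cos 55.3°) = (-0.822, 0.569). G is at the origin and S lies 62.2 along u from G, so S = 62.2·u = (35.4, 51.1). Tangency of A1 to both parallel lines with radius 9.2 puts L and P at G ± 9.2·n: L = (-7.56, 5.24), P = (7.56, -5.24). Equal radii place H and M the same way about S: H = S + 9.2·n = (27.8, 56.4), M = S − 9.2·n = (43.0, 45.9). Then |GH| = |H − G| = 62.9.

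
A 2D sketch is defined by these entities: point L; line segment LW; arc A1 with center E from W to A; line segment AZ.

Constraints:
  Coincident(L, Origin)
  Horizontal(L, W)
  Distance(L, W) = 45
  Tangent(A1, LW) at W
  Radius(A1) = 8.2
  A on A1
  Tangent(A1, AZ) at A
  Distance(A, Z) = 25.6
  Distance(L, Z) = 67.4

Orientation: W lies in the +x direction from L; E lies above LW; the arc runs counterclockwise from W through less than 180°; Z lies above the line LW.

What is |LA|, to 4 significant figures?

53.18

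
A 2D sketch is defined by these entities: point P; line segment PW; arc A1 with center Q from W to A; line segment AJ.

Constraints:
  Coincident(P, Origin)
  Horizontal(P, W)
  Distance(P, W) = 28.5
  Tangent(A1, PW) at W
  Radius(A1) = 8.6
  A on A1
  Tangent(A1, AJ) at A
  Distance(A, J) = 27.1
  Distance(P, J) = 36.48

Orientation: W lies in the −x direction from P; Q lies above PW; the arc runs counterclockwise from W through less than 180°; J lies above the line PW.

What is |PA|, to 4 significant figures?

21.22

Checks: ∠(QW, WP) = 90.00° ✓; |QW| = 8.600 ✓; |QA| = 8.600 ✓; ∠(QA, AJ) = 90.00° ✓; |AJ| = 27.10 ✓; |PJ| = 36.48 ✓.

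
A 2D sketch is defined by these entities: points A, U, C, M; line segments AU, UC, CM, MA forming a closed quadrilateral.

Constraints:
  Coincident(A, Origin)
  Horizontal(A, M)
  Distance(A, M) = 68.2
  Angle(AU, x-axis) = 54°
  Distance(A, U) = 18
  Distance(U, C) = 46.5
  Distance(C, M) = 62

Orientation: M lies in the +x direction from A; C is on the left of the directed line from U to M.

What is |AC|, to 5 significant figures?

64.490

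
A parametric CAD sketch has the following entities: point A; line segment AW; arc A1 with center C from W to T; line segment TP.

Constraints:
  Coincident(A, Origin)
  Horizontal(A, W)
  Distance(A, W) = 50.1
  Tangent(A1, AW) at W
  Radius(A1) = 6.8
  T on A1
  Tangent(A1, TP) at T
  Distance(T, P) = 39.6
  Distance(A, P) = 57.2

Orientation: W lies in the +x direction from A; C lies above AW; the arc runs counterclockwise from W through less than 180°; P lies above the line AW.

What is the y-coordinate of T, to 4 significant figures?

10.23

A is at the origin; AW is horizontal with |AW| = 50.1 and W on the +x side, so W = (50.10, 0.000). Since A1 is tangent to AW there, CW ⟂ AW, so C = W + (0, 6.8) = (50.10, 6.800). Since CT ⟂ TP (tangency), |CP| = √(6.8² + 39.6²) = 40.18 regardless of where T sits on A1. So P lies on both circle(A, 57.2) and circle(C, 40.18); the above-AW intersection is P = (36.02, 44.43). T is the foot of the tangent from P: T = (55.97, 10.23).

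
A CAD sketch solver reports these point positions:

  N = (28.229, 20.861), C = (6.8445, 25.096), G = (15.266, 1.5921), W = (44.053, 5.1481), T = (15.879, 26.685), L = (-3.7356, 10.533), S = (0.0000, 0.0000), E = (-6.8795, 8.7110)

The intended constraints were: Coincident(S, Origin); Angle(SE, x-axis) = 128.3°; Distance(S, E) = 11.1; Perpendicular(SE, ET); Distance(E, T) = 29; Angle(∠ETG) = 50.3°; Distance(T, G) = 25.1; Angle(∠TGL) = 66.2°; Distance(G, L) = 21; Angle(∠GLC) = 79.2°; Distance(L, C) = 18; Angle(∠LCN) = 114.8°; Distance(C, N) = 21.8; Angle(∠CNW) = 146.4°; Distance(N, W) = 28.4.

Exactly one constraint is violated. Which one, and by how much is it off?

Distance(N, W) = 28.4 — off by 6.10.

S = (0.00, 0.00) ✓; SE at 128.3° ✓; |SE| = 11.10 ✓; ∠(SE, ET) = 90.00° ✓; |ET| = 29.00 ✓; ∠ETG = 50.30° ✓; |TG| = 25.10 ✓; ∠TGL = 66.20° ✓; |GL| = 21.00 ✓; ∠GLC = 79.20° ✓; |LC| = 18.00 ✓; ∠LCN = 114.8° ✓; |CN| = 21.80 ✓; ∠CNW = 146.4° ✓; |NW| = 22.30 ✗.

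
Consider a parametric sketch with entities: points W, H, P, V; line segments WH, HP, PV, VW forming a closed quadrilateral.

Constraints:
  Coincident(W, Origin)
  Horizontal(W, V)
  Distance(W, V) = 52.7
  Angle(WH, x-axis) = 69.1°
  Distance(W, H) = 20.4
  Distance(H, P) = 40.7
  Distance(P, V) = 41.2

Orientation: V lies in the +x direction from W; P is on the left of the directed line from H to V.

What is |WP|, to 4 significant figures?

58.09

Checks: |HP| = 40.70 ✓; |PV| = 41.20 ✓.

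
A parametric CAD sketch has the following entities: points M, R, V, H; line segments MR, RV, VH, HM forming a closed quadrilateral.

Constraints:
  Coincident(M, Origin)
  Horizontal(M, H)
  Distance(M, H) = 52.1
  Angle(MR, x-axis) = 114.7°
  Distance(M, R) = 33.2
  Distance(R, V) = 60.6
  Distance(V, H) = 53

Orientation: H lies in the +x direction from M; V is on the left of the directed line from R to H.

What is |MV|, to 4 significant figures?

67.33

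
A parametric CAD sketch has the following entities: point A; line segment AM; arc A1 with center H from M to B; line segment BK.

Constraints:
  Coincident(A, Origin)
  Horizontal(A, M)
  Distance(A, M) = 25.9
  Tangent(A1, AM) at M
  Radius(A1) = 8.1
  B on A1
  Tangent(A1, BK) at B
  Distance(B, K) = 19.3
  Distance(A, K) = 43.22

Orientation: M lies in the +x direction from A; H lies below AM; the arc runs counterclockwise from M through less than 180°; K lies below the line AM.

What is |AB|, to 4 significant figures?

24.18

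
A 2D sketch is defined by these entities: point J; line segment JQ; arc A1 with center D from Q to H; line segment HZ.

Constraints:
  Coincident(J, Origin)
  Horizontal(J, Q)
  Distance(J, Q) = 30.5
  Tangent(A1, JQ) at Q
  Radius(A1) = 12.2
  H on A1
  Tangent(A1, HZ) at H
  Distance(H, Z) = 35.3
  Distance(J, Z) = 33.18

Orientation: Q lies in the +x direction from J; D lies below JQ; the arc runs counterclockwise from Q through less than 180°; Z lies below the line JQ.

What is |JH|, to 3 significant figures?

21.3

Checks: J.y = 0.00, Q.y = 0.00 ✓; |DH| = 12.20 ✓; ∠(DH, HZ) = 90.00° ✓; |HZ| = 35.30 ✓; |JZ| = 33.18 ✓.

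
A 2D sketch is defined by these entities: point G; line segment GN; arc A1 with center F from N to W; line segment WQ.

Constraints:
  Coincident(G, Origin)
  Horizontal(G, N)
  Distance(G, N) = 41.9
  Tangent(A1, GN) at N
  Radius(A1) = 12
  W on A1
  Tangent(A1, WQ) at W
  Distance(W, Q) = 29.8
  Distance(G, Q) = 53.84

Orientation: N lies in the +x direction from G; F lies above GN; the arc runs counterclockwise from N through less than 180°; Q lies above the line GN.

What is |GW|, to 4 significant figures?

54.86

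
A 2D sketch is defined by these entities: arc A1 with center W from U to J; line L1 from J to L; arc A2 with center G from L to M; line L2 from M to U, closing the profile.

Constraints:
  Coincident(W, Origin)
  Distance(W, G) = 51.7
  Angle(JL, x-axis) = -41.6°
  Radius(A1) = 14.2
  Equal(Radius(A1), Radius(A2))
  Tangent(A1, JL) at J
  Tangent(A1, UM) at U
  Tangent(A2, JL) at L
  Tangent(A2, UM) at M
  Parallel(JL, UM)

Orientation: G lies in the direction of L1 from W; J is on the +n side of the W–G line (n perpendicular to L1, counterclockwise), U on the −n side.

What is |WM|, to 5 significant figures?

53.615

The slot axis is L1's direction at -41.6°, so u = (cos -41.6°, sin -41.6°) = (0.74780, -0.66393) and n = (−sin -41.6°, cos -41.6°) = (0.66393, 0.74780). W is at the origin and G lies 51.7 along u from W, so G = 51.7·u = (38.661, -34.325). Tangency of A1 to both parallel lines with radius 14.2 puts J and U at W ± 14.2·n: J = (9.4278, 10.619), U = (-9.4278, -10.619). Equal radii place L and M the same way about G: L = G + 14.2·n = (48.089, -23.706), M = G − 14.2·n = (29.233, -44.944). Then |WM| = |M − W| = 53.615.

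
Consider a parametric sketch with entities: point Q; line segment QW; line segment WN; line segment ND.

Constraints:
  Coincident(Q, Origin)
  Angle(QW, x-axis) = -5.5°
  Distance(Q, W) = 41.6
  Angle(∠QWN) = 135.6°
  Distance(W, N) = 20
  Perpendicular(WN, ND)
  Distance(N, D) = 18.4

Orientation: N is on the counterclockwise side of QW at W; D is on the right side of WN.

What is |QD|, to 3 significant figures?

68.8

∠QWN = 135.6°, so WN runs at -5.5° + (180° − 135.6°) = 38.9° from the x-axis; with |WN| = 20.0, N = W + 20.0·(cos 38.9°, sin 38.9°) = (57.0, 8.57). WN ⟂ ND; with |ND| = 18.4 on the right of WN, D = N + 18.4·(0.628, -0.778) = (68.5, -5.75). Then |QD| = |D − Q| = 68.8.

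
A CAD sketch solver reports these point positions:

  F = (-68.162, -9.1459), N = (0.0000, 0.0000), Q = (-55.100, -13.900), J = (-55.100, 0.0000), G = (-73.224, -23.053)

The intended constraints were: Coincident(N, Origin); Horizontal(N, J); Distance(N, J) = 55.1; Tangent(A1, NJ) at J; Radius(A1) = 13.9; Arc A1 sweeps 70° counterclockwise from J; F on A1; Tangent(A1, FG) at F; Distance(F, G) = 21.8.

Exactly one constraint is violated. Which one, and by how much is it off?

Distance(F, G) = 21.8 — off by 7.00.

N = (0.00, 0.00) ✓; N.y = 0.00, J.y = 0.00 ✓; |NJ| = 55.10 ✓; ∠(QJ, JN) = 90.00° ✓; |QJ| = 13.90 ✓; bearing(Q→F) − bearing(Q→J) = 70.00° ✓; |QF| = 13.90 ✓; ∠(QF, FG) = 90.00° ✓; |FG| = 14.80 ✗.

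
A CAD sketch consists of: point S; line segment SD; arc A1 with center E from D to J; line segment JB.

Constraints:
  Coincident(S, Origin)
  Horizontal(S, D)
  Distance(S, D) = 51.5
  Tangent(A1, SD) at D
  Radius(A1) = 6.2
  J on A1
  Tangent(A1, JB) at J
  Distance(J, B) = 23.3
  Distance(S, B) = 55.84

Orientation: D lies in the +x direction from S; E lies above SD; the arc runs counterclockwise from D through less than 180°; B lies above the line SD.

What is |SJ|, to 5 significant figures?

57.787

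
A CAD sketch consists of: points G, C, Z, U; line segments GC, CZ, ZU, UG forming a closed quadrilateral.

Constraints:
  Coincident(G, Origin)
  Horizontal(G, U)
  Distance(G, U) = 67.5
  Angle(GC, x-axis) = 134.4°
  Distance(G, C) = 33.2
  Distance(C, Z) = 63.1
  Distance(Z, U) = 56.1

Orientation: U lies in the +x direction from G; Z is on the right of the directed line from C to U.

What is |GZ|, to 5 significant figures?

30.125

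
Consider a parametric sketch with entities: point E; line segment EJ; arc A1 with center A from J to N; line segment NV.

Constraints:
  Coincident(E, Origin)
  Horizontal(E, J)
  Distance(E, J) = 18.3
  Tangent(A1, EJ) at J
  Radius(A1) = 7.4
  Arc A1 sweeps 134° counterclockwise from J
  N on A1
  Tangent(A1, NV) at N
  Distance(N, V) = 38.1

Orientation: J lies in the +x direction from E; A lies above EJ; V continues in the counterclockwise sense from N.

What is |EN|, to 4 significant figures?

26.75

E is at the origin; E and J share the same y with |EJ| = 18.3 and J on the +x side, so J = (18.30, 0.000). Since A1 is tangent to EJ there, AJ ⟂ EJ, so A = J + (0, 7.4) = (18.30, 7.400). On A1, J sits at bearing -90° from A; a 134° counterclockwise sweep puts N at bearing 44°, so N = A + 7.4·(cos 44°, sin 44°) = (23.62, 12.54). Then |EN| = |N − E| = 26.75.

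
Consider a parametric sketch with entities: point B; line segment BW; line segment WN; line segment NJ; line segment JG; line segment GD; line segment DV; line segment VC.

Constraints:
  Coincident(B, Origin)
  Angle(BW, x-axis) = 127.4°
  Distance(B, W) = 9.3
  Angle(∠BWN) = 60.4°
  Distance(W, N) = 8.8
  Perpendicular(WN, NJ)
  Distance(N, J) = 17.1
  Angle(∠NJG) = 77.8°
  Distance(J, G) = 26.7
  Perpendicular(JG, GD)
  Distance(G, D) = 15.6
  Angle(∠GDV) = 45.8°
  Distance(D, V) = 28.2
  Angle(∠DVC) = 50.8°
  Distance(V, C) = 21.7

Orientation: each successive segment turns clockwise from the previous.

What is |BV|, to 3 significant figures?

12.0

B is at the origin; BW runs at 127.4° with length 9.3, so W = (-5.65, 7.39). ∠BWN = 60.4° gives WN at 7.80° from the x-axis; with |WN| = 8.8, N = (3.07, 8.58). WN is perpendicular to NJ, so NJ runs at -82.2°; with |NJ| = 17.1, J = (5.39, -8.36). ∠NJG = 77.8° gives JG at 176° from the x-axis; with |JG| = 26.7, G = (-21.2, -6.31). JG ⟂ GD, so GD runs at 85.6°; with |GD| = 15.6, D = (-20.0, 9.24). ∠GDV = 45.8° gives DV at -48.6° from the x-axis; with |DV| = 28.2, V = (-1.38, -11.9). Then |BV| = |V − B| = 12.0.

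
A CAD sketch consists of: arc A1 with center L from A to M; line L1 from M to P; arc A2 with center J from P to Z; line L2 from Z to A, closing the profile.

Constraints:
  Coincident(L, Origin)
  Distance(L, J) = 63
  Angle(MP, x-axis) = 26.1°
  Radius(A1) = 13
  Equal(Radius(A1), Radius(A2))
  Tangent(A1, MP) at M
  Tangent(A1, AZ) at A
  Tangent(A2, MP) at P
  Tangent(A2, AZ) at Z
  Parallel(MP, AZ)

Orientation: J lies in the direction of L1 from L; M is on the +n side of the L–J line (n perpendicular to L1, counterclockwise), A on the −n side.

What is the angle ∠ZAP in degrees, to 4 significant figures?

22.43°

The slot axis is L1's direction at 26.1°, so u = (cos 26.1°, sin 26.1°) = (0.8980, 0.4399) and n = (−sin 26.1°, cos 26.1°) = (-0.4399, 0.8980). L is at the origin and J lies 63.0 along u from L, so J = 63.0·u = (56.58, 27.72). Tangency of A1 to both parallel lines with radius 13.0 puts M and A at L ± 13.0·n: M = (-5.719, 11.67), A = (5.719, -11.67). Equal radii place P and Z the same way about J: P = J + 13.0·n = (50.86, 39.39), Z = J − 13.0·n = (62.29, 16.04). Then cos ∠ZAP = AZ·AP / (|AZ||AP|), giving 22.43°.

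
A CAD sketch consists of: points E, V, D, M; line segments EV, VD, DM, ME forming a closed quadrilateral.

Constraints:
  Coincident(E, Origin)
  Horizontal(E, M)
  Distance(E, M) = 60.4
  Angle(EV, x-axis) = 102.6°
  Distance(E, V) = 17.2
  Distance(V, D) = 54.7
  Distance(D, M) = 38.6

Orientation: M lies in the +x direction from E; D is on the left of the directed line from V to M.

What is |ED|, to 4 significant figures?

59.67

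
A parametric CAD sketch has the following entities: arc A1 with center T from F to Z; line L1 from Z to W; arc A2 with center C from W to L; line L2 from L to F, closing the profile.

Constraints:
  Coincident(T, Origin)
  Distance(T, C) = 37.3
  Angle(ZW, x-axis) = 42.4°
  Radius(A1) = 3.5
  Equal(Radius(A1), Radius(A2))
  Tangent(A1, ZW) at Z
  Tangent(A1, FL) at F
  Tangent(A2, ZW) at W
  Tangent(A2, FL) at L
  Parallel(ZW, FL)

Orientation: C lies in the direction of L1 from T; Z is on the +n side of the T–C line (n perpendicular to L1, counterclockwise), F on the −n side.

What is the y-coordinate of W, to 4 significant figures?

27.74

Tangency of A1 to both parallel lines with radius 3.5 puts Z and F at T ± 3.5·n: Z = (-2.360, 2.585), F = (2.360, -2.585). Equal radii place W and L the same way about C: W = C + 3.5·n = (25.18, 27.74), L = C − 3.5·n = (29.90, 22.57). So W.y = 27.74.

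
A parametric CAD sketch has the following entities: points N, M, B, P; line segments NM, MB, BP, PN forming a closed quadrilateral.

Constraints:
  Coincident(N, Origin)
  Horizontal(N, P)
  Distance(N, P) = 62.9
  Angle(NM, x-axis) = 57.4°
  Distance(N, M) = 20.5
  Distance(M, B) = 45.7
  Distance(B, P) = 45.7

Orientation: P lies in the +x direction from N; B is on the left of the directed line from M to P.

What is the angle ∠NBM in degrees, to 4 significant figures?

6.934°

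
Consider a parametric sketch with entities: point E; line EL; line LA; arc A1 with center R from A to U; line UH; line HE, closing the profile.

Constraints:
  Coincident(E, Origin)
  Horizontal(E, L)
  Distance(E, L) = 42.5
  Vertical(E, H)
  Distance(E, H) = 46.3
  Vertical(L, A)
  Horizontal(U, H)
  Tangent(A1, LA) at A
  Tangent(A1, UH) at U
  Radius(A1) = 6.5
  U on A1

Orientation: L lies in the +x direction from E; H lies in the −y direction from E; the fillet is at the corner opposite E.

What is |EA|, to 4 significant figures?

58.23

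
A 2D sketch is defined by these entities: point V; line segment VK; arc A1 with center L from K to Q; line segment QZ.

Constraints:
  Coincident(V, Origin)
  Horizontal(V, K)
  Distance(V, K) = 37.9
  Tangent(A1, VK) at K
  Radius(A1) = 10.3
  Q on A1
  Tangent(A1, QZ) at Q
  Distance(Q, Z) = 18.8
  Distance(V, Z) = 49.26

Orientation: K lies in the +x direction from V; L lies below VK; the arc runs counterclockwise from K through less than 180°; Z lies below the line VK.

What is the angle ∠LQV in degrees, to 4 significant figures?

124.1°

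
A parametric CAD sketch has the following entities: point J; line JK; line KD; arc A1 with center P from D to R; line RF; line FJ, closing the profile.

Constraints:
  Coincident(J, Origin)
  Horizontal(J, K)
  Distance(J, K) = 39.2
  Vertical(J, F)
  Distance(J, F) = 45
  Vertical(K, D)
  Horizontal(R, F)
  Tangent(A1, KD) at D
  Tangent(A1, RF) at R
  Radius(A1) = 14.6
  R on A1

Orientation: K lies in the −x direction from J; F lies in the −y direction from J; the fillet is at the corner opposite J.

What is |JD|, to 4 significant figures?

49.61

J is at the origin; JK is horizontal with |JK| = 39.2 and K on the −x side, so K = (-39.20, 0.000). J and F share the same x with |JF| = 45.0 and F on the −y side, so F = (0.000, -45.00). The virtual corner opposite J is at (-39.20, -45.00). A1 meets KD tangentially, so PD is at right angles to KD and tangency of A1 to RF means the radius PR is perpendicular to RF, with radius 14.6, so the center P sits 14.6 in from both sides at P = (-24.60, -30.40). That places the tangent points at D = (-39.20, -30.40) on KD and R = (-24.60, -45.00) on RF. Then |JD| = |D − J| = 49.61.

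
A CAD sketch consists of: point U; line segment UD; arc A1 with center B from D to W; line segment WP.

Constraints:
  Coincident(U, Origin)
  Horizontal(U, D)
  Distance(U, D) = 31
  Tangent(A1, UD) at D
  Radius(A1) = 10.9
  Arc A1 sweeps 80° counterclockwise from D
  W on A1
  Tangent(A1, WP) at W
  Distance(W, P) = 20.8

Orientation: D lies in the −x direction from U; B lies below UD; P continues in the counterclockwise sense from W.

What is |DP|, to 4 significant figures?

32.80

U is at the origin; U and D share the same y with |UD| = 31.0 and D on the −x side, so D = (-31.00, 0.000). The tangent condition forces BD to be normal to UD, so B = D + (0, -10.9) = (-31.00, -10.90). On A1, D sits at bearing 90° from B; an 80° counterclockwise sweep puts W at bearing 170°, so W = B + 10.9·(cos 170°, sin 170°) = (-41.73, -9.007). Tangency of A1 to WP means the radius BW is perpendicular to WP, so WP runs along (−sin 170°, cos 170°); with |WP| = 20.8, P = (-45.35, -29.49). Then |DP| = |P − D| = 32.80.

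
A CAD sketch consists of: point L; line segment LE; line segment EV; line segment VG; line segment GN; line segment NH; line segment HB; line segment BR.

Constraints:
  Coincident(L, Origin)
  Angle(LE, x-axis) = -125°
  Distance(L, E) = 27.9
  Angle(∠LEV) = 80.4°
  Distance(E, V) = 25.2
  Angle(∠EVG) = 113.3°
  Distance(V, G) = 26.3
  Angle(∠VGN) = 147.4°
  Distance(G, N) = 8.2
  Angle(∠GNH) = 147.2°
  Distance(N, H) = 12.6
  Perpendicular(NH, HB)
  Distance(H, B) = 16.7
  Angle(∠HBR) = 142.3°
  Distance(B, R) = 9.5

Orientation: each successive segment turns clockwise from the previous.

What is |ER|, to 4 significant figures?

24.11

NH ⟂ HB, so HB runs at -86.70°; with |HB| = 16.7, B = (-4.226, 8.228). ∠HBR = 142.3° gives BR at -124.4° from the x-axis; with |BR| = 9.5, R = (-9.594, 0.3892). Then |ER| = |R − E| = 24.11.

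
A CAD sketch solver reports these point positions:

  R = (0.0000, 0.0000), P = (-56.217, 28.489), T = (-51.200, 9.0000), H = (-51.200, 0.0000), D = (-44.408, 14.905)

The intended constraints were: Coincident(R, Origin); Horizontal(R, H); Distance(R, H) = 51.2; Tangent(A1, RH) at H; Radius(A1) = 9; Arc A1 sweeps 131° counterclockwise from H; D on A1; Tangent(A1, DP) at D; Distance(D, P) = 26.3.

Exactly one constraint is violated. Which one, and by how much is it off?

Distance(D, P) = 26.3 — off by 8.30.

R = (0.00, 0.00) ✓; R.y = 0.00, H.y = 0.00 ✓; |RH| = 51.20 ✓; ∠(TH, HR) = 90.00° ✓; |TH| = 9.000 ✓; bearing(T→D) − bearing(T→H) = 131.0° ✓; |TD| = 9.000 ✓; ∠(TD, DP) = 90.00° ✓; |DP| = 18.00 ✗.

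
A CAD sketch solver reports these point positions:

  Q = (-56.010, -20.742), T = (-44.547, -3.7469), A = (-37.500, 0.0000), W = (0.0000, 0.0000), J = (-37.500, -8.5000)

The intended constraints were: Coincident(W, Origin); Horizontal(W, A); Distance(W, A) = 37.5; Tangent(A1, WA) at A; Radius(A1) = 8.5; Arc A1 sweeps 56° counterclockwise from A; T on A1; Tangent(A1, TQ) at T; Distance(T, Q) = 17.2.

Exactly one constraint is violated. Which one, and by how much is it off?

Distance(T, Q) = 17.2 — off by 3.30.

W = (0.00, 0.00) ✓; W.y = 0.00, A.y = 0.00 ✓; |WA| = 37.50 ✓; ∠(JA, AW) = 90.00° ✓; |JA| = 8.500 ✓; bearing(J→T) − bearing(J→A) = 56.00° ✓; |JT| = 8.500 ✓; ∠(JT, TQ) = 90.00° ✓; |TQ| = 20.50 ✗.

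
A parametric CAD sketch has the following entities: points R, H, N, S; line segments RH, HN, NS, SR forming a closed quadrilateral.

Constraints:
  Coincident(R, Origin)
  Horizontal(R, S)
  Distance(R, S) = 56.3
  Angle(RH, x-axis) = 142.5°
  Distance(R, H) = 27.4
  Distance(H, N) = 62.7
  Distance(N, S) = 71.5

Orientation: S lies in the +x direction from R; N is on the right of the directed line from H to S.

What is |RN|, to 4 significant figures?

42.56

R is at the origin; RS is horizontal with |RS| = 56.3 and S in +x, so S = (56.3, 0). RH runs at 142.5° with |RH| = 27.4, so H = (-21.74, 16.68). N is determined by |HN| = 62.7 and |NS| = 71.5 together: it lies at the intersection of circle(H, 62.7) and circle(S, 71.5). With |HS| = 79.80, the foot of the radical line on HS is 32.50 from H and the perpendicular offset is √(62.7² − 32.50²) = 53.62. Taking the right-of-HS solution: N = (-1.162, -42.55).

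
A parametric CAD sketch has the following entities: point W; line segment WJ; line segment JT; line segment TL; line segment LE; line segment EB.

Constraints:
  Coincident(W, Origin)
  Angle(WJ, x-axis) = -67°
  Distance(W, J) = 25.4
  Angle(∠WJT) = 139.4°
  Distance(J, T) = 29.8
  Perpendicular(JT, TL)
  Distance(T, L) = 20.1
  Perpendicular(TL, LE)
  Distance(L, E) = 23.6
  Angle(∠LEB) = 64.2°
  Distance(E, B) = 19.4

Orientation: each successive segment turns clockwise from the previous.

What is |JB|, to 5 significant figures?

14.878

W is at the origin; WJ runs at -67.0° with length 25.4, so J = (9.9246, -23.381). ∠WJT = 139.4° gives JT at -107.60° from the x-axis; with |JT| = 29.8, T = (0.91395, -51.786). The perpendicularity gives TL at right angles to JT, so TL runs at 162.40°; with |TL| = 20.1, L = (-18.245, -45.708). TL ⟂ LE, so LE runs at 72.400°; with |LE| = 23.6, E = (-11.109, -23.213). ∠LEB = 64.2° gives EB at -43.400° from the x-axis; with |EB| = 19.4, B = (2.9863, -36.542). Then |JB| = |B − J| = 14.878.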